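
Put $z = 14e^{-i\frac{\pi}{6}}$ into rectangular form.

a = r cos θ = 14 * sqrt(3)/2 = 7*sqrt(3)
b = r sin θ = 14 * -1/2 = -7
z = 7*sqrt(3) - 7i


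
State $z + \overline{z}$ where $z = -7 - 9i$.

z + conjugate(z) = (a + bi) + (a - bi) = 2a
= 2 * (-7) = -14


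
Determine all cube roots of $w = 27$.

|w| = 27, arg(w) = 0°
Root modulus = 27^(1/3) = 3
Root arguments: θ_k = (0° + 360°k)/3 for k = 0, 1, ..., 2
Roots: 3, -3/2 + (3*sqrt(3)/2)i, -3/2 - (3*sqrt(3)/2)i


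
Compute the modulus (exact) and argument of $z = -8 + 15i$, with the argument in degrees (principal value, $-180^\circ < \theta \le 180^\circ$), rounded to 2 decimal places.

|z| = sqrt((-8)^2 + 15^2) = 17
arg(z) = arctan(b/a) = arctan(15/-8) (quadrant-adjusted) = 118.07°


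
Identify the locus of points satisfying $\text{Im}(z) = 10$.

Im(z) = y where z = x + yi; the equation y = 10 is satisfied by all points with that y-coordinate
Locus: Horizontal line y = 10


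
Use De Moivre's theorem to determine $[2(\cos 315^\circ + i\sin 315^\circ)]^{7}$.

By De Moivre: z^n = r^n(cos(nθ) + i sin(nθ))
= 2^7(cos(7*315°) + i sin(7*315°))
= 128(cos 45° + i sin 45°)
= 64*sqrt(2) + 64*sqrt(2)i


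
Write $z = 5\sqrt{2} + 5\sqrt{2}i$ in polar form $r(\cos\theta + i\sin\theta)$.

r = |z| = sqrt(a^2 + b^2) = sqrt((5*sqrt(2))^2 + (5*sqrt(2))^2) = sqrt(50 + 50) = sqrt(100) = 10
θ = arctan(b/a) = arctan(7.0711/7.0711) (quadrant-adjusted) = 45°
z = 10(cos 45° + i sin 45°)


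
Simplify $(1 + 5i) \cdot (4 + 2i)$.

(a1*a2 - b1*b2) + (a1*b2 + b1*a2)i
= (4 - 10) + (2 + 20)i
= -6 + 22i


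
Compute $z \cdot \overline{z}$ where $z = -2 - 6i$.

z * conjugate(z) = |z|^2 = a^2 + b^2
= (-2)^2 + (-6)^2 = 40


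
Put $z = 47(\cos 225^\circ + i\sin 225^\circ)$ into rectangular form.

a = r cos θ = 47 * -sqrt(2)/2 = -47*sqrt(2)/2
b = r sin θ = 47 * -sqrt(2)/2 = -47*sqrt(2)/2
z = -47*sqrt(2)/2 - (47*sqrt(2)/2)i


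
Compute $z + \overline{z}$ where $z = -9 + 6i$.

z + conjugate(z) = (a + bi) + (a - bi) = 2a
= 2 * (-9) = -18


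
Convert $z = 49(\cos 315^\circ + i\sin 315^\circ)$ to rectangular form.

a = r cos θ = 49 * sqrt(2)/2 = 49*sqrt(2)/2
b = r sin θ = 49 * -sqrt(2)/2 = -49*sqrt(2)/2
z = 49*sqrt(2)/2 - (49*sqrt(2)/2)i


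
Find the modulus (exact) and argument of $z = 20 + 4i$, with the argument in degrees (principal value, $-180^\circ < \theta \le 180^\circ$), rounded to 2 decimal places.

|z| = sqrt(20^2 + 4^2) = sqrt(416)
arg(z) = arctan(b/a) = arctan(4/20) (quadrant-adjusted) = 11.31°


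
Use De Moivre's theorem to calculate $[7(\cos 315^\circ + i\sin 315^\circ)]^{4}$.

By De Moivre: z^n = r^n(cos(nθ) + i sin(nθ))
= 7^4(cos(4*315°) + i sin(4*315°))
= 2401(cos 180° + i sin 180°)
= -2401


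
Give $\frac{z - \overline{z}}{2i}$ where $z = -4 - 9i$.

z - conjugate(z) = 2bi
(z - conjugate(z))/(2i) = 2bi/(2i) = b = -9


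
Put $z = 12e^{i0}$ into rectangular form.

a = r cos θ = 12 * 1 = 12
b = r sin θ = 12 * 0 = 0
z = 12


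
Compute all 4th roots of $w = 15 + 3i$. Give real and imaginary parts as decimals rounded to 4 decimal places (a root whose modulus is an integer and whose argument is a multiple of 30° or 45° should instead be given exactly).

|w| = sqrt(234) ≈ 15.297059, arg(w) ≈ 11.309932°
Root modulus = sqrt(234)^(1/4) ≈ 1.977662
Root arguments: θ_k = (arg(w) + 360°k)/4 for k = 0, 1, ..., 3
Compute each root as (root modulus)(cos θ_k + i sin θ_k) using full-precision intermediates, then round to 4 decimal places.
Roots: 1.9753 + 0.0976i, -0.0976 + 1.9753i, -1.9753 - 0.0976i, 0.0976 - 1.9753i


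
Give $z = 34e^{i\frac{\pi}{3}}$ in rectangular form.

a = r cos θ = 34 * 1/2 = 17
b = r sin θ = 34 * sqrt(3)/2 = 17*sqrt(3)
z = 17 + 17*sqrt(3)i


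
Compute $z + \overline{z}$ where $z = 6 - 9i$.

z + conjugate(z) = (a + bi) + (a - bi) = 2a
= 2 * 6 = 12


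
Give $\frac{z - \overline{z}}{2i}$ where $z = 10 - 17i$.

z - conjugate(z) = 2bi
(z - conjugate(z))/(2i) = 2bi/(2i) = b = -17


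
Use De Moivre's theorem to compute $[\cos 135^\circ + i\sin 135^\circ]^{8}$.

By De Moivre: z^n = r^n(cos(nθ) + i sin(nθ))
= 1^8(cos(8*135°) + i sin(8*135°))
= 1(cos 0° + i sin 0°)
= 1


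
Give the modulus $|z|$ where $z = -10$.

|z| = sqrt(a^2 + b^2) = sqrt((-10)^2 + 0^2) = sqrt(100) = 10


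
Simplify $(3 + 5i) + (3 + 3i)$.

(3 + 3) + (5 + 3)i = 6 + 8i


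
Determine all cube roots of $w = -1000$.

|w| = 1000, arg(w) = 180°
Root modulus = 1000^(1/3) = 10
Root arguments: θ_k = (180° + 360°k)/3 for k = 0, 1, ..., 2
Roots: 5 + 5*sqrt(3)i, -10, 5 - 5*sqrt(3)i


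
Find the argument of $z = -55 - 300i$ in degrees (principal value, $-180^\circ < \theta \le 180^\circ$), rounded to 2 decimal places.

θ = arctan(b/a) = arctan(-300/-55) (quadrant-adjusted) = -100.39°


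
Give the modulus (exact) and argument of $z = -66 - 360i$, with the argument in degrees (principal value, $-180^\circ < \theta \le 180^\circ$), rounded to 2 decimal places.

|z| = sqrt((-66)^2 + (-360)^2) = 366
arg(z) = arctan(b/a) = arctan(-360/-66) (quadrant-adjusted) = -100.39°


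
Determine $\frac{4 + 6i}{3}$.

Divisor is real, so divide each part by 3:
= 4/3 + 2i


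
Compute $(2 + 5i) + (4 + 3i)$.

(2 + 4) + (5 + 3)i = 6 + 8i


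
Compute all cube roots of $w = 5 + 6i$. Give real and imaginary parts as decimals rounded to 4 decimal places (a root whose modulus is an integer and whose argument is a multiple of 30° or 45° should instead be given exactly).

|w| = sqrt(61) ≈ 7.810250, arg(w) ≈ 50.194429°
Root modulus = sqrt(61)^(1/3) ≈ 1.984061
Root arguments: θ_k = (arg(w) + 360°k)/3 for k = 0, 1, ..., 2
Compute each root as (root modulus)(cos θ_k + i sin θ_k) using full-precision intermediates, then round to 4 decimal places.
Roots: 1.9001 + 0.5712i, -1.4447 + 1.3599i, -0.4554 - 1.9311i


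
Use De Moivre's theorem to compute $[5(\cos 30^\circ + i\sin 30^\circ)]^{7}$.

By De Moivre: z^n = r^n(cos(nθ) + i sin(nθ))
= 5^7(cos(7*30°) + i sin(7*30°))
= 78125(cos 210° + i sin 210°)
= -78125*sqrt(3)/2 - (78125/2)i


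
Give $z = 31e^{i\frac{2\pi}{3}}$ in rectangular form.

a = r cos θ = 31 * -1/2 = -31/2
b = r sin θ = 31 * sqrt(3)/2 = 31*sqrt(3)/2
z = -31/2 + (31*sqrt(3)/2)i


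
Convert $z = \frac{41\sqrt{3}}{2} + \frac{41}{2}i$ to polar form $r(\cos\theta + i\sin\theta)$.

r = |z| = sqrt(a^2 + b^2) = sqrt((41*sqrt(3)/2)^2 + (41/2)^2) = sqrt(5043/4 + 1681/4) = sqrt(1681) = 41
θ = arctan(b/a) = arctan(20.5/35.507) (quadrant-adjusted) = 30°
z = 41(cos 30° + i sin 30°)


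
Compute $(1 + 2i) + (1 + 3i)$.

(1 + 1) + (2 + 3)i = 2 + 5i


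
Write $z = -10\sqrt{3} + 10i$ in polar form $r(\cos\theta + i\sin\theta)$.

r = |z| = sqrt(a^2 + b^2) = sqrt((-10*sqrt(3))^2 + (10)^2) = sqrt(300 + 100) = sqrt(400) = 20
θ = arctan(b/a) = arctan(10/-17.3205) (quadrant-adjusted) = 150°
z = 20(cos 150° + i sin 150°)


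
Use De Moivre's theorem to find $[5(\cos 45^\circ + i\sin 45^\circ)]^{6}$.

By De Moivre: z^n = r^n(cos(nθ) + i sin(nθ))
= 5^6(cos(6*45°) + i sin(6*45°))
= 15625(cos 270° + i sin 270°)
= -15625i


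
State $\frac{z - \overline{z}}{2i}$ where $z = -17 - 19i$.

z - conjugate(z) = 2bi
(z - conjugate(z))/(2i) = 2bi/(2i) = b = -19


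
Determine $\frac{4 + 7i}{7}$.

Divisor is real, so divide each part by 7:
= 4/7 + i


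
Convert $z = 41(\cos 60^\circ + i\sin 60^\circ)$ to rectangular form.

a = r cos θ = 41 * 1/2 = 41/2
b = r sin θ = 41 * sqrt(3)/2 = 41*sqrt(3)/2
z = 41/2 + (41*sqrt(3)/2)i


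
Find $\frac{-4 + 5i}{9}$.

Divisor is real, so divide each part by 9:
= -4/9 + (5/9)i


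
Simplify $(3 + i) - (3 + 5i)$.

(3 - 3) + (1 - 5)i = -4i


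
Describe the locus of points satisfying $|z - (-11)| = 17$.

|z - z0| = r describes a circle centered at z0 with radius r
Here z0 = -11 and r = 17
Locus: Circle centered at (-11, 0) with radius 17


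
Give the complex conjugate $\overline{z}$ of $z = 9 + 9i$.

If z = a + bi, then conjugate(z) = a - bi
conjugate(9 + 9i) = 9 - 9i


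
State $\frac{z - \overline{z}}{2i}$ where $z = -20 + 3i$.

z - conjugate(z) = 2bi
(z - conjugate(z))/(2i) = 2bi/(2i) = b = 3


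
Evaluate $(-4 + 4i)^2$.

(a + bi)^2 = a^2 - b^2 + 2abi
= (-4)^2 - 4^2 + 2*(-4)*4i
= -32i


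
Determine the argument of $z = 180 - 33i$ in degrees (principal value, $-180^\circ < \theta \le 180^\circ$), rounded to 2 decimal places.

θ = arctan(b/a) = arctan(-33/180) (quadrant-adjusted) = -10.39°


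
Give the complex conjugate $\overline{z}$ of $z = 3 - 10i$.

If z = a + bi, then conjugate(z) = a - bi
conjugate(3 - 10i) = 3 + 10i


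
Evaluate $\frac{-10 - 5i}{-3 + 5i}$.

Multiply numerator and denominator by conjugate (-3 - 5i):
= (-10 - 5i)(-3 - 5i) / ((-3)^2 + 5^2)
= (5 + 65i) / 34
= 5/34 + (65/34)i


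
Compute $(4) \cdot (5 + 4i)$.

(a1*a2 - b1*b2) + (a1*b2 + b1*a2)i
= (20 - 0) + (16 + 0)i
= 20 + 16i


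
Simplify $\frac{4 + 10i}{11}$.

Divisor is real, so divide each part by 11:
= 4/11 + (10/11)i


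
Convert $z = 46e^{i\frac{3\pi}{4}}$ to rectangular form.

a = r cos θ = 46 * -sqrt(2)/2 = -23*sqrt(2)
b = r sin θ = 46 * sqrt(2)/2 = 23*sqrt(2)
z = -23*sqrt(2) + 23*sqrt(2)i


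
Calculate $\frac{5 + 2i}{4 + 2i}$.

Multiply numerator and denominator by conjugate (4 - 2i):
= (5 + 2i)(4 - 2i) / (4^2 + 2^2)
= (24 - 2i) / 20
Divide through by 2: (12 - i) / 10
= 6/5 - (1/10)i


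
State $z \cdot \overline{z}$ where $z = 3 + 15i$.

z * conjugate(z) = |z|^2 = a^2 + b^2
= 3^2 + 15^2 = 234


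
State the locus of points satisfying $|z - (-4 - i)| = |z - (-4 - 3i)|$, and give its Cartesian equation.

|z - z1| = |z - z2| means z is equidistant from z1 and z2,
i.e. the perpendicular bisector of the segment from (-4, -1) to (-4, -3) (midpoint (-4, -2)).
With z = x + yi, square both sides:
(x - (-4))^2 + (y - (-1))^2 = (x - (-4))^2 + (y - (-3))^2
The x^2 and y^2 terms cancel: 0x + (-4)y = 25 - 17 = 8
Simplify: y = -2
Locus: Perpendicular bisector of the segment from (-4, -1) to (-4, -3): the line y = -2


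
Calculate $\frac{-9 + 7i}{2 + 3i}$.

Multiply numerator and denominator by conjugate (2 - 3i):
= (-9 + 7i)(2 - 3i) / (2^2 + 3^2)
= (3 + 41i) / 13
= 3/13 + (41/13)i


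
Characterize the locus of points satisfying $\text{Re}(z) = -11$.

Re(z) = x where z = x + yi; the equation x = -11 is satisfied by all points with that x-coordinate
Locus: Vertical line x = -11


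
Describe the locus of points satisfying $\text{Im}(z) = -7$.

Im(z) = y where z = x + yi; the equation y = -7 is satisfied by all points with that y-coordinate
Locus: Horizontal line y = -7


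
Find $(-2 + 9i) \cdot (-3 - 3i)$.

(a1*a2 - b1*b2) + (a1*b2 + b1*a2)i
= (6 - (-27)) + (6 + (-27))i
= 33 - 21i


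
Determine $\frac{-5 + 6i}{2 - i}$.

Multiply numerator and denominator by conjugate (2 + i):
= (-5 + 6i)(2 + i) / (2^2 + (-1)^2)
= (-16 + 7i) / 5
= -16/5 + (7/5)i


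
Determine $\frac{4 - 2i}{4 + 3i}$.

Multiply numerator and denominator by conjugate (4 - 3i):
= (4 - 2i)(4 - 3i) / (4^2 + 3^2)
= (10 - 20i) / 25
Divide through by 5: (2 - 4i) / 5
= 2/5 - (4/5)i


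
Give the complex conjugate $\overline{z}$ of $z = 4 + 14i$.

If z = a + bi, then conjugate(z) = a - bi
conjugate(4 + 14i) = 4 - 14i


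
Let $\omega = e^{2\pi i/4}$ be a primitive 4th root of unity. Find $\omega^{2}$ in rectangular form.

ω^2 = e^(2πi·2/4) = e^(i·1π)
= cos(1π) + i sin(1π)
= -1


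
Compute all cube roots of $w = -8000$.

|w| = 8000, arg(w) = 180°
Root modulus = 8000^(1/3) = 20
Root arguments: θ_k = (180° + 360°k)/3 for k = 0, 1, ..., 2
Roots: 10 + 10*sqrt(3)i, -20, 10 - 10*sqrt(3)i


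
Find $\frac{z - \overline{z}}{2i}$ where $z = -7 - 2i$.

z - conjugate(z) = 2bi
(z - conjugate(z))/(2i) = 2bi/(2i) = b = -2


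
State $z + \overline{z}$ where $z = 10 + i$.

z + conjugate(z) = (a + bi) + (a - bi) = 2a
= 2 * 10 = 20


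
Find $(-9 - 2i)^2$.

(a + bi)^2 = a^2 - b^2 + 2abi
= (-9)^2 - (-2)^2 + 2*(-9)*(-2)i
= 77 + 36i


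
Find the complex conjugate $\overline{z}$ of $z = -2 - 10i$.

If z = a + bi, then conjugate(z) = a - bi
conjugate(-2 - 10i) = -2 + 10i


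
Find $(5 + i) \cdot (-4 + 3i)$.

(a1*a2 - b1*b2) + (a1*b2 + b1*a2)i
= (-20 - 3) + (15 + (-4))i
= -23 + 11i


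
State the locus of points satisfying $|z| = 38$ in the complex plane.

|z| = 38 means sqrt(x^2 + y^2) = 38
This is a circle of radius 38 centered at the origin


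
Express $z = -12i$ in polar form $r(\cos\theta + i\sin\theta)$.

r = |z| = sqrt(a^2 + b^2) = sqrt((0)^2 + (-12)^2) = sqrt(0 + 144) = sqrt(144) = 12
a = 0 and b < 0, so z lies on the negative imaginary axis: θ = 270°
z = 12(cos 270° + i sin 270°)


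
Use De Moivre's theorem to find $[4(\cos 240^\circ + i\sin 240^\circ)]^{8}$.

By De Moivre: z^n = r^n(cos(nθ) + i sin(nθ))
= 4^8(cos(8*240°) + i sin(8*240°))
= 65536(cos 120° + i sin 120°)
= -32768 + 32768*sqrt(3)i


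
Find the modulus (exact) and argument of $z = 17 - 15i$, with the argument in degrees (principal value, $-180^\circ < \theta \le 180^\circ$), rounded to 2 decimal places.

|z| = sqrt(17^2 + (-15)^2) = sqrt(514)
arg(z) = arctan(b/a) = arctan(-15/17) (quadrant-adjusted) = -41.42°


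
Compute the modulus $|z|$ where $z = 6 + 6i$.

|z| = sqrt(a^2 + b^2) = sqrt(6^2 + 6^2) = sqrt(72) = sqrt(72)


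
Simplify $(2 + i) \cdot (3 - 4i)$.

(a1*a2 - b1*b2) + (a1*b2 + b1*a2)i
= (6 - (-4)) + (-8 + 3)i
= 10 - 5i


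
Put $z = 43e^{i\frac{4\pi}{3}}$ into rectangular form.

a = r cos θ = 43 * -1/2 = -43/2
b = r sin θ = 43 * -sqrt(3)/2 = -43*sqrt(3)/2
z = -43/2 - (43*sqrt(3)/2)i


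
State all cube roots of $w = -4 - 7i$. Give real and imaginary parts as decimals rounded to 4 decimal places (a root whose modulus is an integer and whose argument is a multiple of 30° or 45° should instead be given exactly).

|w| = sqrt(65) ≈ 8.062258, arg(w) ≈ 240.255119°
Root modulus = sqrt(65)^(1/3) ≈ 2.005175
Root arguments: θ_k = (arg(w) + 360°k)/3 for k = 0, 1, ..., 2
Compute each root as (root modulus)(cos θ_k + i sin θ_k) using full-precision intermediates, then round to 4 decimal places.
Roots: 0.3453 + 1.9752i, -1.8832 - 0.6886i, 1.5380 - 1.2866i


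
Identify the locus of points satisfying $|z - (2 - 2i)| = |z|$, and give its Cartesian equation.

|z - z1| = |z - z2| means z is equidistant from z1 and z2,
i.e. the perpendicular bisector of the segment from (2, -2) to (0, 0) (midpoint (1, -1)).
With z = x + yi, square both sides:
(x - 2)^2 + (y - (-2))^2 = (x - 0)^2 + (y - 0)^2
The x^2 and y^2 terms cancel: -4x + 4y = 0 - 8 = -8
Simplify: x - y = 2
Locus: Perpendicular bisector of the segment from (2, -2) to (0, 0): the line x - y = 2


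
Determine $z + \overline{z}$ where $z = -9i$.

z + conjugate(z) = (a + bi) + (a - bi) = 2a
= 2 * 0 = 0


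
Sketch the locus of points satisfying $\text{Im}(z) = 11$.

Im(z) = y where z = x + yi; the equation y = 11 is satisfied by all points with that y-coordinate
Locus: Horizontal line y = 11


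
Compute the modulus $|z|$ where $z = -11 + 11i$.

|z| = sqrt(a^2 + b^2) = sqrt((-11)^2 + 11^2) = sqrt(242) = sqrt(242)


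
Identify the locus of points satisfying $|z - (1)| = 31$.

|z - z0| = r describes a circle centered at z0 with radius r
Here z0 = 1 and r = 31
Locus: Circle centered at (1, 0) with radius 31


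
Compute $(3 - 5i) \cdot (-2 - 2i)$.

(a1*a2 - b1*b2) + (a1*b2 + b1*a2)i
= (-6 - 10) + (-6 + 10)i
= -16 + 4i


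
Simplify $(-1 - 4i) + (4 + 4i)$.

(-1 + 4) + (-4 + 4)i = 3


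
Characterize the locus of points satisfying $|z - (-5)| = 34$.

|z - z0| = r describes a circle centered at z0 with radius r
Here z0 = -5 and r = 34
Locus: Circle centered at (-5, 0) with radius 34


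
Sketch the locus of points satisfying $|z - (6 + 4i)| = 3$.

|z - z0| = r describes a circle centered at z0 with radius r
Here z0 = 6 + 4i and r = 3
Locus: Circle centered at (6, 4) with radius 3


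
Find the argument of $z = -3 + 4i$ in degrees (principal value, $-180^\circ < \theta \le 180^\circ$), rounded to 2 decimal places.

θ = arctan(b/a) = arctan(4/-3) (quadrant-adjusted) = 126.87°


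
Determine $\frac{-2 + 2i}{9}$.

Divisor is real, so divide each part by 9:
= -2/9 + (2/9)i


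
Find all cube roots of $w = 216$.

|w| = 216, arg(w) = 0°
Root modulus = 216^(1/3) = 6
Root arguments: θ_k = (0° + 360°k)/3 for k = 0, 1, ..., 2
Roots: 6, -3 + 3*sqrt(3)i, -3 - 3*sqrt(3)i


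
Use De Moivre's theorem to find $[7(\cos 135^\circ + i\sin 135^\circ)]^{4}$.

By De Moivre: z^n = r^n(cos(nθ) + i sin(nθ))
= 7^4(cos(4*135°) + i sin(4*135°))
= 2401(cos 180° + i sin 180°)
= -2401


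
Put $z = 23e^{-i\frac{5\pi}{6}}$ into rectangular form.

a = r cos θ = 23 * -sqrt(3)/2 = -23*sqrt(3)/2
b = r sin θ = 23 * -1/2 = -23/2
z = -23*sqrt(3)/2 - (23/2)i


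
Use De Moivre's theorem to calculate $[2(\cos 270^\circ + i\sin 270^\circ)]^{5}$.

By De Moivre: z^n = r^n(cos(nθ) + i sin(nθ))
= 2^5(cos(5*270°) + i sin(5*270°))
= 32(cos 270° + i sin 270°)
= -32i


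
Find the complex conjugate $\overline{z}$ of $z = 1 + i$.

If z = a + bi, then conjugate(z) = a - bi
conjugate(1 + i) = 1 - i


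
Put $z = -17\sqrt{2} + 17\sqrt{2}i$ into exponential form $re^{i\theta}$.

r = |z| = sqrt((-17*sqrt(2))^2 + (17*sqrt(2))^2) = sqrt(578 + 578) = sqrt(1156) = 34
θ = arctan(b/a) = arctan(24.0416/-24.0416) (quadrant-adjusted) = 135° = 3π/4
z = 34e^(i*3π/4)


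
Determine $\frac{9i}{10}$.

Divisor is real, so divide each part by 10:
= 0 + (9/10)i


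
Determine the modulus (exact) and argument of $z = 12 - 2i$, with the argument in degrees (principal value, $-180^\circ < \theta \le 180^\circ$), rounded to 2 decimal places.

|z| = sqrt(12^2 + (-2)^2) = sqrt(148)
arg(z) = arctan(b/a) = arctan(-2/12) (quadrant-adjusted) = -9.46°


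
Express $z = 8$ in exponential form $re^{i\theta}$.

r = |z| = sqrt((8)^2 + (0)^2) = sqrt(64 + 0) = sqrt(64) = 8
b = 0 and a > 0, so z lies on the positive real axis: θ = 0
z = 8e^(i*0) = 8


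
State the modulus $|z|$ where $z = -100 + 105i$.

|z| = sqrt(a^2 + b^2) = sqrt((-100)^2 + 105^2) = sqrt(21025) = 145


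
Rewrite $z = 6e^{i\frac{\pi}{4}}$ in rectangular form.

a = r cos θ = 6 * sqrt(2)/2 = 3*sqrt(2)
b = r sin θ = 6 * sqrt(2)/2 = 3*sqrt(2)
z = 3*sqrt(2) + 3*sqrt(2)i


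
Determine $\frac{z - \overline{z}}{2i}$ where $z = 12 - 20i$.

z - conjugate(z) = 2bi
(z - conjugate(z))/(2i) = 2bi/(2i) = b = -20


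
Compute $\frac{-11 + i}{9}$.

Divisor is real, so divide each part by 9:
= -11/9 + (1/9)i


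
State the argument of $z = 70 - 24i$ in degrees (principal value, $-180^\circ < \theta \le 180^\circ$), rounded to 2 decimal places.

θ = arctan(b/a) = arctan(-24/70) (quadrant-adjusted) = -18.92°


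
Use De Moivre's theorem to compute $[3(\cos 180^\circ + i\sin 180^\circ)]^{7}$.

By De Moivre: z^n = r^n(cos(nθ) + i sin(nθ))
= 3^7(cos(7*180°) + i sin(7*180°))
= 2187(cos 180° + i sin 180°)
= -2187


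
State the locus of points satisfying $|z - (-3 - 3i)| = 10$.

|z - z0| = r describes a circle centered at z0 with radius r
Here z0 = -3 - 3i and r = 10
Locus: Circle centered at (-3, -3) with radius 10


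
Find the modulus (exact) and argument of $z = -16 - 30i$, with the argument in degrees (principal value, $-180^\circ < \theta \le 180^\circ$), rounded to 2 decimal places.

|z| = sqrt((-16)^2 + (-30)^2) = 34
arg(z) = arctan(b/a) = arctan(-30/-16) (quadrant-adjusted) = -118.07°


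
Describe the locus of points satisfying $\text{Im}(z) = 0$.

Im(z) = y where z = x + yi; the equation y = 0 is satisfied by all points with that y-coordinate
Locus: Horizontal line y = 0


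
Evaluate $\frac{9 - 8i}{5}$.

Divisor is real, so divide each part by 5:
= 9/5 - (8/5)i


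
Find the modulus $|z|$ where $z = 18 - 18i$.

|z| = sqrt(a^2 + b^2) = sqrt(18^2 + (-18)^2) = sqrt(648) = sqrt(648)


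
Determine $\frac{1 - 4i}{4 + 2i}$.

Multiply numerator and denominator by conjugate (4 - 2i):
= (1 - 4i)(4 - 2i) / (4^2 + 2^2)
= (-4 - 18i) / 20
Divide through by 2: (-2 - 9i) / 10
= -1/5 - (9/10)i


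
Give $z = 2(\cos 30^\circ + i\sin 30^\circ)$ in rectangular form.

a = r cos θ = 2 * sqrt(3)/2 = sqrt(3)
b = r sin θ = 2 * 1/2 = 1
z = sqrt(3) + i


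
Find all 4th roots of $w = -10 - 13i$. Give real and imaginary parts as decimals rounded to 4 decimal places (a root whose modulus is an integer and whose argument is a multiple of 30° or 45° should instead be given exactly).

|w| = sqrt(269) ≈ 16.401219, arg(w) ≈ 232.431408°
Root modulus = sqrt(269)^(1/4) ≈ 2.012422
Root arguments: θ_k = (arg(w) + 360°k)/4 for k = 0, 1, ..., 3
Compute each root as (root modulus)(cos θ_k + i sin θ_k) using full-precision intermediates, then round to 4 decimal places.
Roots: 1.0632 + 1.7086i, -1.7086 + 1.0632i, -1.0632 - 1.7086i, 1.7086 - 1.0632i


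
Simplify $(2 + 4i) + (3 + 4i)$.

(2 + 3) + (4 + 4)i = 5 + 8i


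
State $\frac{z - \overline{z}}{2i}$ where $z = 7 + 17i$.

z - conjugate(z) = 2bi
(z - conjugate(z))/(2i) = 2bi/(2i) = b = 17


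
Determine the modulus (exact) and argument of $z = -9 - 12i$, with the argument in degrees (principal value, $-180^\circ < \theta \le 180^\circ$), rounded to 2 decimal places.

|z| = sqrt((-9)^2 + (-12)^2) = 15
arg(z) = arctan(b/a) = arctan(-12/-9) (quadrant-adjusted) = -126.87°


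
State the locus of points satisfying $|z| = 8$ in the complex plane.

|z| = 8 means sqrt(x^2 + y^2) = 8
This is a circle of radius 8 centered at the origin


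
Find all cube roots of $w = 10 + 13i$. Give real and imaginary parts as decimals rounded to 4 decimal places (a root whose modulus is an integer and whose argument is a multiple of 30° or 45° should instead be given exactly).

|w| = sqrt(269) ≈ 16.401219, arg(w) ≈ 52.431408°
Root modulus = sqrt(269)^(1/3) ≈ 2.540731
Root arguments: θ_k = (arg(w) + 360°k)/3 for k = 0, 1, ..., 2
Compute each root as (root modulus)(cos θ_k + i sin θ_k) using full-precision intermediates, then round to 4 decimal places.
Roots: 2.4234 + 0.7630i, -1.8725 + 1.7172i, -0.5509 - 2.4803i


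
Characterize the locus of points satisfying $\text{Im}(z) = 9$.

Im(z) = y where z = x + yi; the equation y = 9 is satisfied by all points with that y-coordinate
Locus: Horizontal line y = 9


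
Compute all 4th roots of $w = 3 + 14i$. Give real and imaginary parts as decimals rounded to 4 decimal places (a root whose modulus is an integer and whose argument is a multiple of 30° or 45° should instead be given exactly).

|w| = sqrt(205) ≈ 14.317821, arg(w) ≈ 77.905243°
Root modulus = sqrt(205)^(1/4) ≈ 1.945222
Root arguments: θ_k = (arg(w) + 360°k)/4 for k = 0, 1, ..., 3
Compute each root as (root modulus)(cos θ_k + i sin θ_k) using full-precision intermediates, then round to 4 decimal places.
Roots: 1.8339 + 0.6486i, -0.6486 + 1.8339i, -1.8339 - 0.6486i, 0.6486 - 1.8339i


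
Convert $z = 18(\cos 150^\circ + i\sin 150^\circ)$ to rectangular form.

a = r cos θ = 18 * -sqrt(3)/2 = -9*sqrt(3)
b = r sin θ = 18 * 1/2 = 9
z = -9*sqrt(3) + 9i


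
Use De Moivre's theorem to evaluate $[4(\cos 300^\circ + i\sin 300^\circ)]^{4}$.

By De Moivre: z^n = r^n(cos(nθ) + i sin(nθ))
= 4^4(cos(4*300°) + i sin(4*300°))
= 256(cos 120° + i sin 120°)
= -128 + 128*sqrt(3)i


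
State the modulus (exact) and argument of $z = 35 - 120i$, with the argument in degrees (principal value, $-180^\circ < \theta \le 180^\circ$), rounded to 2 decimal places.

|z| = sqrt(35^2 + (-120)^2) = 125
arg(z) = arctan(b/a) = arctan(-120/35) (quadrant-adjusted) = -73.74°


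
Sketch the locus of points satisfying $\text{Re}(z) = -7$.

Re(z) = x where z = x + yi; the equation x = -7 is satisfied by all points with that x-coordinate
Locus: Vertical line x = -7


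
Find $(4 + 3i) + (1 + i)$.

(4 + 1) + (3 + 1)i = 5 + 4i


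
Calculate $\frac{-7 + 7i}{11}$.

Divisor is real, so divide each part by 11:
= -7/11 + (7/11)i


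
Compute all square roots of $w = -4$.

|w| = 4, arg(w) = 180°
Root modulus = 4^(1/2) = 2
Root arguments: θ_k = (180° + 360°k)/2 for k = 0, 1, ..., 1
Roots: 2i, -2i


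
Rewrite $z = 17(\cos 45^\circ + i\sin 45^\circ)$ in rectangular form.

a = r cos θ = 17 * sqrt(2)/2 = 17*sqrt(2)/2
b = r sin θ = 17 * sqrt(2)/2 = 17*sqrt(2)/2
z = 17*sqrt(2)/2 + (17*sqrt(2)/2)i


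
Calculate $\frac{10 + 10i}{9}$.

Divisor is real, so divide each part by 9:
= 10/9 + (10/9)i


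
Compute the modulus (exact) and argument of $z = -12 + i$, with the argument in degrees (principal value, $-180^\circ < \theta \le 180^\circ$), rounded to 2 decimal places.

|z| = sqrt((-12)^2 + 1^2) = sqrt(145)
arg(z) = arctan(b/a) = arctan(1/-12) (quadrant-adjusted) = 175.24°


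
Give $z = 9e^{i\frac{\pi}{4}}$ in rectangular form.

a = r cos θ = 9 * sqrt(2)/2 = 9*sqrt(2)/2
b = r sin θ = 9 * sqrt(2)/2 = 9*sqrt(2)/2
z = 9*sqrt(2)/2 + (9*sqrt(2)/2)i


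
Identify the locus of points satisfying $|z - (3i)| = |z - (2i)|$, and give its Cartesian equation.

|z - z1| = |z - z2| means z is equidistant from z1 and z2,
i.e. the perpendicular bisector of the segment from (0, 3) to (0, 2) (midpoint (0, 5/2)).
With z = x + yi, square both sides:
(x - 0)^2 + (y - 3)^2 = (x - 0)^2 + (y - 2)^2
The x^2 and y^2 terms cancel: 0x + (-2)y = 4 - 9 = -5
Simplify: y = 5/2
Locus: Perpendicular bisector of the segment from (0, 3) to (0, 2): the line y = 5/2


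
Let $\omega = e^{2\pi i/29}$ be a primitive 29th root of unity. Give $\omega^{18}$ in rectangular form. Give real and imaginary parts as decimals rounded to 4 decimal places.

ω^18 = e^(2πi·18/29) = e^(i·36π/29)
= cos(36π/29) + i sin(36π/29)
= -0.7260 - 0.6877i


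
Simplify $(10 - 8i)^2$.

(a + bi)^2 = a^2 - b^2 + 2abi
= 10^2 - (-8)^2 + 2*10*(-8)i
= 36 - 160i


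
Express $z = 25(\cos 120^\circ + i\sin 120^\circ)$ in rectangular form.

a = r cos θ = 25 * -1/2 = -25/2
b = r sin θ = 25 * sqrt(3)/2 = 25*sqrt(3)/2
z = -25/2 + (25*sqrt(3)/2)i


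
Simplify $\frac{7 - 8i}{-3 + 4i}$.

Multiply numerator and denominator by conjugate (-3 - 4i):
= (7 - 8i)(-3 - 4i) / ((-3)^2 + 4^2)
= (-53 - 4i) / 25
= -53/25 - (4/25)i


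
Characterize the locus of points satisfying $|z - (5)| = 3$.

|z - z0| = r describes a circle centered at z0 with radius r
Here z0 = 5 and r = 3
Locus: Circle centered at (5, 0) with radius 3


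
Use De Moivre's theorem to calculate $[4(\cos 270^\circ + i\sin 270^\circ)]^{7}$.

By De Moivre: z^n = r^n(cos(nθ) + i sin(nθ))
= 4^7(cos(7*270°) + i sin(7*270°))
= 16384(cos 90° + i sin 90°)
= 16384i


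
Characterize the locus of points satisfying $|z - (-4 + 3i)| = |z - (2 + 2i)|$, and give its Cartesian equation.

|z - z1| = |z - z2| means z is equidistant from z1 and z2,
i.e. the perpendicular bisector of the segment from (-4, 3) to (2, 2) (midpoint (-1, 5/2)).
With z = x + yi, square both sides:
(x - (-4))^2 + (y - 3)^2 = (x - 2)^2 + (y - 2)^2
The x^2 and y^2 terms cancel: 12x + (-2)y = 8 - 25 = -17
Simplify: 12x - 2y = -17
Locus: Perpendicular bisector of the segment from (-4, 3) to (2, 2): the line 12x - 2y = -17


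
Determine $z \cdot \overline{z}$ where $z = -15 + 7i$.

z * conjugate(z) = |z|^2 = a^2 + b^2
= (-15)^2 + 7^2 = 274


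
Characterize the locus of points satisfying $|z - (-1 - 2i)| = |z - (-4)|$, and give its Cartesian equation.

|z - z1| = |z - z2| means z is equidistant from z1 and z2,
i.e. the perpendicular bisector of the segment from (-1, -2) to (-4, 0) (midpoint (-5/2, -1)).
With z = x + yi, square both sides:
(x - (-1))^2 + (y - (-2))^2 = (x - (-4))^2 + (y - 0)^2
The x^2 and y^2 terms cancel: -6x + 4y = 16 - 5 = 11
Simplify: 6x - 4y = -11
Locus: Perpendicular bisector of the segment from (-1, -2) to (-4, 0): the line 6x - 4y = -11


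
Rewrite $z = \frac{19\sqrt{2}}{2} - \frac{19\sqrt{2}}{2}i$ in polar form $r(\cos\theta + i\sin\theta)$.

r = |z| = sqrt(a^2 + b^2) = sqrt((19*sqrt(2)/2)^2 + (-19*sqrt(2)/2)^2) = sqrt(361/2 + 361/2) = sqrt(361) = 19
θ = arctan(b/a) = arctan(-13.435/13.435) (quadrant-adjusted) = 315°
z = 19(cos 315° + i sin 315°)


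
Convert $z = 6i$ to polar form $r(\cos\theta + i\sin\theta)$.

r = |z| = sqrt(a^2 + b^2) = sqrt((0)^2 + (6)^2) = sqrt(0 + 36) = sqrt(36) = 6
a = 0 and b > 0, so z lies on the positive imaginary axis: θ = 90°
z = 6(cos 90° + i sin 90°)


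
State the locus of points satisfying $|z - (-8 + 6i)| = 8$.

|z - z0| = r describes a circle centered at z0 with radius r
Here z0 = -8 + 6i and r = 8
Locus: Circle centered at (-8, 6) with radius 8


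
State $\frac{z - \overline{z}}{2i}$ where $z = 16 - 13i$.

z - conjugate(z) = 2bi
(z - conjugate(z))/(2i) = 2bi/(2i) = b = -13


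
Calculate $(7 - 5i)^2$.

(a + bi)^2 = a^2 - b^2 + 2abi
= 7^2 - (-5)^2 + 2*7*(-5)i
= 24 - 70i


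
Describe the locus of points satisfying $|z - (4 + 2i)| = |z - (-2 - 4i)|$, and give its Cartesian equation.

|z - z1| = |z - z2| means z is equidistant from z1 and z2,
i.e. the perpendicular bisector of the segment from (4, 2) to (-2, -4) (midpoint (1, -1)).
With z = x + yi, square both sides:
(x - 4)^2 + (y - 2)^2 = (x - (-2))^2 + (y - (-4))^2
The x^2 and y^2 terms cancel: -12x + (-12)y = 20 - 20 = 0
Simplify: x + y = 0
Locus: Perpendicular bisector of the segment from (4, 2) to (-2, -4): the line x + y = 0


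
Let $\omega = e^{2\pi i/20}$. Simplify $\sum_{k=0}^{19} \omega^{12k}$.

Let ζ = ω^12 = e^(2πi·12/20). Since 20 ∤ 12, ζ ≠ 1.
Sum = Σ_{k=0}^{19} ζ^k = (ζ^20 - 1)/(ζ - 1) = (ω^{12·20} - 1)/(ζ - 1) = (1 - 1)/(ζ - 1) = 0


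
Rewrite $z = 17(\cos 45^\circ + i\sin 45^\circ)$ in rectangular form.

a = r cos θ = 17 * sqrt(2)/2 = 17*sqrt(2)/2
b = r sin θ = 17 * sqrt(2)/2 = 17*sqrt(2)/2
z = 17*sqrt(2)/2 + (17*sqrt(2)/2)i


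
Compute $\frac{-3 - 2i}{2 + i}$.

Multiply numerator and denominator by conjugate (2 - i):
= (-3 - 2i)(2 - i) / (2^2 + 1^2)
= (-8 - i) / 5
= -8/5 - (1/5)i


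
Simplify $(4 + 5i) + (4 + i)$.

(4 + 4) + (5 + 1)i = 8 + 6i


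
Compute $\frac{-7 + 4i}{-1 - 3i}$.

Multiply numerator and denominator by conjugate (-1 + 3i):
= (-7 + 4i)(-1 + 3i) / ((-1)^2 + (-3)^2)
= (-5 - 25i) / 10
Divide through by 5: (-1 - 5i) / 2
= -1/2 - (5/2)i


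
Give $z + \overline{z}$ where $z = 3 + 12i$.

z + conjugate(z) = (a + bi) + (a - bi) = 2a
= 2 * 3 = 6


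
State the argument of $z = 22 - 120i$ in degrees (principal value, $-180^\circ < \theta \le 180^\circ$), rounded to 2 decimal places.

θ = arctan(b/a) = arctan(-120/22) (quadrant-adjusted) = -79.61°


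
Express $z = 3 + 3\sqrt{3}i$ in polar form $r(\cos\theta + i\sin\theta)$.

r = |z| = sqrt(a^2 + b^2) = sqrt((3)^2 + (3*sqrt(3))^2) = sqrt(9 + 27) = sqrt(36) = 6
θ = arctan(b/a) = arctan(5.1962/3) (quadrant-adjusted) = 60°
z = 6(cos 60° + i sin 60°)


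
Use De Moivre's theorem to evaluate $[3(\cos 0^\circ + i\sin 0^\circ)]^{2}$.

By De Moivre: z^n = r^n(cos(nθ) + i sin(nθ))
= 3^2(cos(2*0°) + i sin(2*0°))
= 9(cos 0° + i sin 0°)
= 9


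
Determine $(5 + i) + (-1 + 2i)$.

(5 + (-1)) + (1 + 2)i = 4 + 3i


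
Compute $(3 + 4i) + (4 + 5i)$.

(3 + 4) + (4 + 5)i = 7 + 9i


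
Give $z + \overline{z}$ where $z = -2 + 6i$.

z + conjugate(z) = (a + bi) + (a - bi) = 2a
= 2 * (-2) = -4


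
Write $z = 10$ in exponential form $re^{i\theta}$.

r = |z| = sqrt((10)^2 + (0)^2) = sqrt(100 + 0) = sqrt(100) = 10
b = 0 and a > 0, so z lies on the positive real axis: θ = 0
z = 10e^(i*0) = 10


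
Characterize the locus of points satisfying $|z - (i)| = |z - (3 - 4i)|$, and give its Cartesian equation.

|z - z1| = |z - z2| means z is equidistant from z1 and z2,
i.e. the perpendicular bisector of the segment from (0, 1) to (3, -4) (midpoint (3/2, -3/2)).
With z = x + yi, square both sides:
(x - 0)^2 + (y - 1)^2 = (x - 3)^2 + (y - (-4))^2
The x^2 and y^2 terms cancel: 6x + (-10)y = 25 - 1 = 24
Simplify: 3x - 5y = 12
Locus: Perpendicular bisector of the segment from (0, 1) to (3, -4): the line 3x - 5y = 12


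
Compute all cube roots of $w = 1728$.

|w| = 1728, arg(w) = 0°
Root modulus = 1728^(1/3) = 12
Root arguments: θ_k = (0° + 360°k)/3 for k = 0, 1, ..., 2
Roots: 12, -6 + 6*sqrt(3)i, -6 - 6*sqrt(3)i


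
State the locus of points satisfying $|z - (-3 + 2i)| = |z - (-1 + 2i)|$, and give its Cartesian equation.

|z - z1| = |z - z2| means z is equidistant from z1 and z2,
i.e. the perpendicular bisector of the segment from (-3, 2) to (-1, 2) (midpoint (-2, 2)).
With z = x + yi, square both sides:
(x - (-3))^2 + (y - 2)^2 = (x - (-1))^2 + (y - 2)^2
The x^2 and y^2 terms cancel: 4x + 0y = 5 - 13 = -8
Simplify: x = -2
Locus: Perpendicular bisector of the segment from (-3, 2) to (-1, 2): the line x = -2


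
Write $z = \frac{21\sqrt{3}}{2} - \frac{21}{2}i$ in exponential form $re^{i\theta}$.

r = |z| = sqrt((21*sqrt(3)/2)^2 + (-21/2)^2) = sqrt(1323/4 + 441/4) = sqrt(441) = 21
θ = arctan(b/a) = arctan(-10.5/18.1865) (quadrant-adjusted) = -30° = -π/6
z = 21e^(-i*π/6)


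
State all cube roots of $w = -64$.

|w| = 64, arg(w) = 180°
Root modulus = 64^(1/3) = 4
Root arguments: θ_k = (180° + 360°k)/3 for k = 0, 1, ..., 2
Roots: 2 + 2*sqrt(3)i, -4, 2 - 2*sqrt(3)i


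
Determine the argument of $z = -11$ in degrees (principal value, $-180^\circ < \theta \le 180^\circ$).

b = 0 and a < 0, so z lies on the negative real axis: θ = 180°


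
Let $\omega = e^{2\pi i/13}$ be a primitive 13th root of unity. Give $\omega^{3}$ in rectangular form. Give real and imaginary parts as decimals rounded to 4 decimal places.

ω^3 = e^(2πi·3/13) = e^(i·6π/13)
= cos(6π/13) + i sin(6π/13)
= 0.1205 + 0.9927i


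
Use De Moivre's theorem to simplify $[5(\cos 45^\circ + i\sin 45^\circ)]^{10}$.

By De Moivre: z^n = r^n(cos(nθ) + i sin(nθ))
= 5^10(cos(10*45°) + i sin(10*45°))
= 9765625(cos 90° + i sin 90°)
= 9765625i


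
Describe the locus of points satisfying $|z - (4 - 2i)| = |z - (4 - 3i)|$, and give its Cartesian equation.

|z - z1| = |z - z2| means z is equidistant from z1 and z2,
i.e. the perpendicular bisector of the segment from (4, -2) to (4, -3) (midpoint (4, -5/2)).
With z = x + yi, square both sides:
(x - 4)^2 + (y - (-2))^2 = (x - 4)^2 + (y - (-3))^2
The x^2 and y^2 terms cancel: 0x + (-2)y = 25 - 20 = 5
Simplify: y = -5/2
Locus: Perpendicular bisector of the segment from (4, -2) to (4, -3): the line y = -5/2


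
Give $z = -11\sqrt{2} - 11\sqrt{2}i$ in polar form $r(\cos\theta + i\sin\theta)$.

r = |z| = sqrt(a^2 + b^2) = sqrt((-11*sqrt(2))^2 + (-11*sqrt(2))^2) = sqrt(242 + 242) = sqrt(484) = 22
θ = arctan(b/a) = arctan(-15.5563/-15.5563) (quadrant-adjusted) = 225°
z = 22(cos 225° + i sin 225°)


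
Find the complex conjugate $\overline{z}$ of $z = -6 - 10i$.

If z = a + bi, then conjugate(z) = a - bi
conjugate(-6 - 10i) = -6 + 10i


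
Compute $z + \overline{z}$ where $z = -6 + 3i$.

z + conjugate(z) = (a + bi) + (a - bi) = 2a
= 2 * (-6) = -12


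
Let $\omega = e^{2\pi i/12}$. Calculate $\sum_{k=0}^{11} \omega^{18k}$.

Let ζ = ω^18 = e^(2πi·18/12). Since 12 ∤ 18, ζ ≠ 1.
Sum = Σ_{k=0}^{11} ζ^k = (ζ^12 - 1)/(ζ - 1) = (ω^{18·12} - 1)/(ζ - 1) = (1 - 1)/(ζ - 1) = 0


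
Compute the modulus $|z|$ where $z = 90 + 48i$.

|z| = sqrt(a^2 + b^2) = sqrt(90^2 + 48^2) = sqrt(10404) = 102


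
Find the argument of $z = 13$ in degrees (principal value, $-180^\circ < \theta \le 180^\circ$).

b = 0 and a > 0, so z lies on the positive real axis: θ = 0°


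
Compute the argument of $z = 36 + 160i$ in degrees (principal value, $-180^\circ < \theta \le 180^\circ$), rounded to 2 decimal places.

θ = arctan(b/a) = arctan(160/36) (quadrant-adjusted) = 77.32°


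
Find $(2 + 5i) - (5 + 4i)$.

(2 - 5) + (5 - 4)i = -3 + i


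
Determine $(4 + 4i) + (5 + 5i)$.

(4 + 5) + (4 + 5)i = 9 + 9i


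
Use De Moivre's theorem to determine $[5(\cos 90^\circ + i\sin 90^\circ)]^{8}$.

By De Moivre: z^n = r^n(cos(nθ) + i sin(nθ))
= 5^8(cos(8*90°) + i sin(8*90°))
= 390625(cos 0° + i sin 0°)
= 390625


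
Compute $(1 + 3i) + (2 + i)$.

(1 + 2) + (3 + 1)i = 3 + 4i


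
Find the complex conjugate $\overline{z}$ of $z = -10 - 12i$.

If z = a + bi, then conjugate(z) = a - bi
conjugate(-10 - 12i) = -10 + 12i


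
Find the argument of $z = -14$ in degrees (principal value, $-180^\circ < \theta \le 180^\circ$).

b = 0 and a < 0, so z lies on the negative real axis: θ = 180°


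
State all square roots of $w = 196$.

|w| = 196, arg(w) = 0°
Root modulus = 196^(1/2) = 14
Root arguments: θ_k = (0° + 360°k)/2 for k = 0, 1, ..., 1
Roots: 14, -14


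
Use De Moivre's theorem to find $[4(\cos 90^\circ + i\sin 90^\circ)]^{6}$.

By De Moivre: z^n = r^n(cos(nθ) + i sin(nθ))
= 4^6(cos(6*90°) + i sin(6*90°))
= 4096(cos 180° + i sin 180°)
= -4096


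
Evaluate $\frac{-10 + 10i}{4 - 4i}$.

Multiply numerator and denominator by conjugate (4 + 4i):
= (-10 + 10i)(4 + 4i) / (4^2 + (-4)^2)
= (-80) / 32
Divide through by 16: (-5) / 2
= -5/2


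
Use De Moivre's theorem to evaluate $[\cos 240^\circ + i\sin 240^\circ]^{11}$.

By De Moivre: z^n = r^n(cos(nθ) + i sin(nθ))
= 1^11(cos(11*240°) + i sin(11*240°))
= 1(cos 120° + i sin 120°)
= -1/2 + (sqrt(3)/2)i


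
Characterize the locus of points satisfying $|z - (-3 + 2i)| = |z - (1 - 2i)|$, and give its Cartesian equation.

|z - z1| = |z - z2| means z is equidistant from z1 and z2,
i.e. the perpendicular bisector of the segment from (-3, 2) to (1, -2) (midpoint (-1, 0)).
With z = x + yi, square both sides:
(x - (-3))^2 + (y - 2)^2 = (x - 1)^2 + (y - (-2))^2
The x^2 and y^2 terms cancel: 8x + (-8)y = 5 - 13 = -8
Simplify: x - y = -1
Locus: Perpendicular bisector of the segment from (-3, 2) to (1, -2): the line x - y = -1


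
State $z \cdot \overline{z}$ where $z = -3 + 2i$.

z * conjugate(z) = |z|^2 = a^2 + b^2
= (-3)^2 + 2^2 = 13


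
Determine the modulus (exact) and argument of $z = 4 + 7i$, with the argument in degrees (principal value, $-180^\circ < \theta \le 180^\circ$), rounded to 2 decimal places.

|z| = sqrt(4^2 + 7^2) = sqrt(65)
arg(z) = arctan(b/a) = arctan(7/4) (quadrant-adjusted) = 60.26°


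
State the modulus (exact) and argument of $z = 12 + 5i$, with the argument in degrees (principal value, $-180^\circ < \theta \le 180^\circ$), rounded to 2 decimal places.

|z| = sqrt(12^2 + 5^2) = 13
arg(z) = arctan(b/a) = arctan(5/12) (quadrant-adjusted) = 22.62°


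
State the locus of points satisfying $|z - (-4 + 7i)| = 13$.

|z - z0| = r describes a circle centered at z0 with radius r
Here z0 = -4 + 7i and r = 13
Locus: Circle centered at (-4, 7) with radius 13


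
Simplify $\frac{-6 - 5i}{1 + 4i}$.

Multiply numerator and denominator by conjugate (1 - 4i):
= (-6 - 5i)(1 - 4i) / (1^2 + 4^2)
= (-26 + 19i) / 17
= -26/17 + (19/17)i


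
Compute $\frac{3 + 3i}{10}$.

Divisor is real, so divide each part by 10:
= 3/10 + (3/10)i


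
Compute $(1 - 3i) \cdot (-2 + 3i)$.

(a1*a2 - b1*b2) + (a1*b2 + b1*a2)i
= (-2 - (-9)) + (3 + 6)i
= 7 + 9i


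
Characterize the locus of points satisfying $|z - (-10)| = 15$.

|z - z0| = r describes a circle centered at z0 with radius r
Here z0 = -10 and r = 15
Locus: Circle centered at (-10, 0) with radius 15
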